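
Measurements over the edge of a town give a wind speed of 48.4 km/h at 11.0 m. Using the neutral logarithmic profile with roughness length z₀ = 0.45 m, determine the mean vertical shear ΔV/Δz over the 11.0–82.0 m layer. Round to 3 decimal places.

Log law: V₂ = V₁ · ln(z₂/z₀)/ln(z₁/z₀) = 48.4 × 5.2052/3.1964 = 78.8177 km/h
ΔV/Δz = (78.8177 − 48.4)/(82.0 − 11.0) = 30.4177/71.0000 = 0.42842 km/h/m

0.428 km/h/m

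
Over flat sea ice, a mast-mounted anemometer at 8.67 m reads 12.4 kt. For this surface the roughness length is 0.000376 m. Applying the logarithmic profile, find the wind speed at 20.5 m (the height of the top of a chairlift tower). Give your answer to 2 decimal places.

13.46 kt

Log law: V(z) ∝ ln(z/z₀), so V₂/V₁ = ln(z₂/z₀) / ln(z₁/z₀).
ln(20.5/0.000376) = 10.9063, ln(8.67/0.000376) = 10.0458
V₂ = 12.4 × 10.9063/10.0458 = 12.4 × 1.0857 = 13.4622 kt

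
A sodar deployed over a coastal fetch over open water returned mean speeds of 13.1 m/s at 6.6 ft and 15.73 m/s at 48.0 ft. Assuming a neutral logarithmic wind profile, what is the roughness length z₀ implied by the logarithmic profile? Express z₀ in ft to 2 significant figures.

z₀ ≈ 0.00034 ft

Log law: V(z) ∝ ln(z/z₀). With r = V₁/V₂ = 13.1/15.73 = 0.83280,
r · ln(z₂/z₀) = ln(z₁/z₀) ⇒ ln z₀ = (ln z₁ − r·ln z₂)/(1 − r)
ln z₀ = (1.88707 − 0.83280×3.87120) / 0.16720 = -7.9959
z₀ = exp(-7.9959) = 0.0003369 ft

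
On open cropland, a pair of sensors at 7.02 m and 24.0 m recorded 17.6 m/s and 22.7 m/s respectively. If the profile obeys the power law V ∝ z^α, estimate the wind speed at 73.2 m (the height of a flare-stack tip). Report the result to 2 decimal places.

28.59 m/s

First find α: α = ln(V₂/V₁)/ln(z₂/z₁) = ln(22.7/17.6)/ln(24.0/7.02) = 0.25447/1.22929 = 0.2070
Extrapolate from 24.0 m to 73.2 m: V₃ = 22.7 × (73.2/24.0)^0.2070 = 22.7 × 1.2597 = 28.5941 m/s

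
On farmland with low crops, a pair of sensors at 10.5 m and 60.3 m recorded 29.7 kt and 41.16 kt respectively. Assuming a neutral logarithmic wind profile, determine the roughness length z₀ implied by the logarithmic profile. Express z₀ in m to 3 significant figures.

Log law: V(z) ∝ ln(z/z₀). With r = V₁/V₂ = 29.7/41.16 = 0.72157,
r · ln(z₂/z₀) = ln(z₁/z₀) ⇒ ln z₀ = (ln z₁ − r·ln z₂)/(1 − r)
ln z₀ = (2.35138 − 0.72157×4.09933) / 0.27843 = -2.1787
z₀ = exp(-2.1787) = 0.1132 m

z₀ ≈ 0.113 m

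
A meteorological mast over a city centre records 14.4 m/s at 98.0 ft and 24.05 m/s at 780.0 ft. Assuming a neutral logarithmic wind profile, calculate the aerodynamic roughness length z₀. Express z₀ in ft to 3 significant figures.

z₀ ≈ 4.44 ft

Log law: V(z) ∝ ln(z/z₀). With r = V₁/V₂ = 14.4/24.05 = 0.59875,
r · ln(z₂/z₀) = ln(z₁/z₀) ⇒ ln z₀ = (ln z₁ − r·ln z₂)/(1 − r)
ln z₀ = (4.58497 − 0.59875×6.65929) / 0.40125 = 1.4896
z₀ = exp(1.4896) = 4.435 ft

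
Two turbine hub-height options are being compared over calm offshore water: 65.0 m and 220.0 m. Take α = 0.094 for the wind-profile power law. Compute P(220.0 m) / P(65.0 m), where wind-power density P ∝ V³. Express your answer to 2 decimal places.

1.41

Speed ratio: V_B/V_A = (z_B/z_A)^α = (220.0/65.0)^0.094 = (3.3846)^0.094 = 1.12143
Power-density ratio: P_B/P_A = (V_B/V_A)³ = (1.12143)³ = 1.41033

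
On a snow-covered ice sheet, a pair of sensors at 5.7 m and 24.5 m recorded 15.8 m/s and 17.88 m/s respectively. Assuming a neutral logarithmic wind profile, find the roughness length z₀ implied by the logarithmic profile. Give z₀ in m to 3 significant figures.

z₀ ≈ 0.0000882 m

Log law: V(z) ∝ ln(z/z₀). With r = V₁/V₂ = 15.8/17.88 = 0.88367,
r · ln(z₂/z₀) = ln(z₁/z₀) ⇒ ln z₀ = (ln z₁ − r·ln z₂)/(1 − r)
ln z₀ = (1.74047 − 0.88367×3.19867) / 0.11633 = -9.3363
z₀ = exp(-9.3363) = 0.00008817 m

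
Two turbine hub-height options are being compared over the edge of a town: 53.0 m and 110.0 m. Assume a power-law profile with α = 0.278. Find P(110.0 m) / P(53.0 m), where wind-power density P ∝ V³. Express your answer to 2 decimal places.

Speed ratio: V_B/V_A = (z_B/z_A)^α = (110.0/53.0)^0.278 = (2.0755)^0.278 = 1.22506
Power-density ratio: P_B/P_A = (V_B/V_A)³ = (1.22506)³ = 1.83855

1.84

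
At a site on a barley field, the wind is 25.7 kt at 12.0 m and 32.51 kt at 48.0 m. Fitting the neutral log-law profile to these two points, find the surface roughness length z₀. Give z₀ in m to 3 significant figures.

Log law: V(z) ∝ ln(z/z₀). With r = V₁/V₂ = 25.7/32.51 = 0.79053,
r · ln(z₂/z₀) = ln(z₁/z₀) ⇒ ln z₀ = (ln z₁ − r·ln z₂)/(1 − r)
ln z₀ = (2.48491 − 0.79053×3.87120) / 0.20947 = -2.7468
z₀ = exp(-2.7468) = 0.06413 m

z₀ ≈ 0.0641 m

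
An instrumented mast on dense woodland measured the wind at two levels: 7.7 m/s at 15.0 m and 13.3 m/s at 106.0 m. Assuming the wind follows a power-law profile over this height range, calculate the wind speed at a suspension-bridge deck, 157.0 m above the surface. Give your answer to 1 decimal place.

14.8 m/s

First find α: α = ln(V₂/V₁)/ln(z₂/z₁) = ln(13.3/7.7)/ln(106.0/15.0) = 0.54654/1.95539 = 0.2795
Extrapolate from 106.0 m to 157.0 m: V₃ = 13.3 × (157.0/106.0)^0.2795 = 13.3 × 1.1160 = 14.8434 m/s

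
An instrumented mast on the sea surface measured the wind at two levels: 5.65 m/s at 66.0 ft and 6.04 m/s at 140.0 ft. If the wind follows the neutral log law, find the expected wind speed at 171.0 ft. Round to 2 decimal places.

Log law: V ∝ ln(z/z₀). From the pair, with r = V₁/V₂ = 0.93543,
ln z₀ = (ln z₁ − r·ln z₂)/(1 − r) = (4.1897 − 0.93543×4.9416)/0.06457 = -6.7045 → z₀ = 0.001225 ft
V₃ = V₁ · ln(z₃/z₀)/ln(z₁/z₀) = 5.65 × 11.8462/10.8942 = 6.1437 m/s

6.14 m/s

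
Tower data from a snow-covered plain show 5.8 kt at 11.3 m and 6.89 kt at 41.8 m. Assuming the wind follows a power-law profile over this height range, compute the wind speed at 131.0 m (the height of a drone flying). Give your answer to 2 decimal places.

First find α: α = ln(V₂/V₁)/ln(z₂/z₁) = ln(6.89/5.8)/ln(41.8/11.3) = 0.17221/1.30809 = 0.1317
Extrapolate from 41.8 m to 131.0 m: V₃ = 6.89 × (131.0/41.8)^0.1317 = 6.89 × 1.1623 = 8.0081 kt

8.01 kt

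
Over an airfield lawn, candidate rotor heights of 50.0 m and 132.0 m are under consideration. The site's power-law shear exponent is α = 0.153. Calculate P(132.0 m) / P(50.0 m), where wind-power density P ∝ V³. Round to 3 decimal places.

1.561

Speed ratio: V_B/V_A = (z_B/z_A)^α = (132.0/50.0)^0.153 = (2.6400)^0.153 = 1.16013
Power-density ratio: P_B/P_A = (V_B/V_A)³ = (1.16013)³ = 1.56141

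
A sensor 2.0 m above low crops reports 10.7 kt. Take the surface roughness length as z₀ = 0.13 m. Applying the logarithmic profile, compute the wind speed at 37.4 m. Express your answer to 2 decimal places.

Log law: V(z) ∝ ln(z/z₀), so V₂/V₁ = ln(z₂/z₀) / ln(z₁/z₀).
ln(37.4/0.13) = 5.6619, ln(2.0/0.13) = 2.7334
V₂ = 10.7 × 5.6619/2.7334 = 10.7 × 2.0714 = 22.1640 kt

22.16 kt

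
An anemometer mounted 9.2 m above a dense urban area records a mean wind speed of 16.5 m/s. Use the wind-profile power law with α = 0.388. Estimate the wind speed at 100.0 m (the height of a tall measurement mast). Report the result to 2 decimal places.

Power-law profile: V₂ = V₁ · (z₂/z₁)^α
V₂ = 16.5 × (100.0/9.2)^0.388 = 16.5 × (10.8696)^0.388
    = 16.5 × 2.5238 = 41.6423 m/s

41.64 m/s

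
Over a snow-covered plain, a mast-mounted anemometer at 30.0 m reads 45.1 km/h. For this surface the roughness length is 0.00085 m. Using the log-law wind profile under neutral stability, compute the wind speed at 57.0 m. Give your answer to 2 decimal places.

47.86 km/h

Log law: V(z) ∝ ln(z/z₀), so V₂/V₁ = ln(z₂/z₀) / ln(z₁/z₀).
ln(57.0/0.00085) = 11.1133, ln(30.0/0.00085) = 10.4715
V₂ = 45.1 × 11.1133/10.4715 = 45.1 × 1.0613 = 47.8644 km/h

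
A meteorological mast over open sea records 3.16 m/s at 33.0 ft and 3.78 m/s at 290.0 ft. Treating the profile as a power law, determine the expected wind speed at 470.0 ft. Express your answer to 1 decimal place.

3.9 m/s

First find α: α = ln(V₂/V₁)/ln(z₂/z₁) = ln(3.78/3.16)/ln(290.0/33.0) = 0.17915/2.17337 = 0.0824
Extrapolate from 290.0 ft to 470.0 ft: V₃ = 3.78 × (470.0/290.0)^0.0824 = 3.78 × 1.0406 = 3.9335 m/s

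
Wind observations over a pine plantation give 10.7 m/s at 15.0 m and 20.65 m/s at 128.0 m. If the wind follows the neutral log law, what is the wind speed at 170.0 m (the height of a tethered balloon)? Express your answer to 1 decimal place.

Log law: V ∝ ln(z/z₀). From the pair, with r = V₁/V₂ = 0.51816,
ln z₀ = (ln z₁ − r·ln z₂)/(1 − r) = (2.7081 − 0.51816×4.8520)/0.48184 = 0.4025 → z₀ = 1.496 m
V₃ = V₁ · ln(z₃/z₀)/ln(z₁/z₀) = 10.7 × 4.7333/2.3056 = 21.9669 m/s

22.0 m/s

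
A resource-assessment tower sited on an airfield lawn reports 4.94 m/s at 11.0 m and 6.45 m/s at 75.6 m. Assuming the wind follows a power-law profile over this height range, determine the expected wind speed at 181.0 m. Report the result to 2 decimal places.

7.28 m/s

First find α: α = ln(V₂/V₁)/ln(z₂/z₁) = ln(6.45/4.94)/ln(75.6/11.0) = 0.26671/1.92756 = 0.1384
Extrapolate from 75.6 m to 181.0 m: V₃ = 6.45 × (181.0/75.6)^0.1384 = 6.45 × 1.1284 = 7.2782 m/s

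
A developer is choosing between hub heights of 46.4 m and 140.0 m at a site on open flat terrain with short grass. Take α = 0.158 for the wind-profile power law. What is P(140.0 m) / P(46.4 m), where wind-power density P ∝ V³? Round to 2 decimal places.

Speed ratio: V_B/V_A = (z_B/z_A)^α = (140.0/46.4)^0.158 = (3.0172)^0.158 = 1.19063
Power-density ratio: P_B/P_A = (V_B/V_A)³ = (1.19063)³ = 1.68786

1.69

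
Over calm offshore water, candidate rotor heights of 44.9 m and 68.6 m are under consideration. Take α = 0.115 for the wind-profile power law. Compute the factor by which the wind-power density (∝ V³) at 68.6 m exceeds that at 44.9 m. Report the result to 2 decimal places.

Speed ratio: V_B/V_A = (z_B/z_A)^α = (68.6/44.9)^0.115 = (1.5278)^0.115 = 1.04995
Power-density ratio: P_B/P_A = (V_B/V_A)³ = (1.04995)³ = 1.15746

1.16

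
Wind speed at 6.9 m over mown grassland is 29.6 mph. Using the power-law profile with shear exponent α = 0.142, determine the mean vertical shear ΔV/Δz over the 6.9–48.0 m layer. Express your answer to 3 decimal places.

Power law: V₂ = V₁ · (z₂/z₁)^α = 29.6 × (6.9565)^0.142 = 38.9862 mph
ΔV/Δz = (38.9862 − 29.6)/(48.0 − 6.9) = 9.3862/41.1000 = 0.22838 mph/m

0.228 mph/m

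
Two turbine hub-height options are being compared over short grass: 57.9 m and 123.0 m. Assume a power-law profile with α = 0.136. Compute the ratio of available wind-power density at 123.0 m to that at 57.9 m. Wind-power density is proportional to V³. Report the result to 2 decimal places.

1.36

Speed ratio: V_B/V_A = (z_B/z_A)^α = (123.0/57.9)^0.136 = (2.1244)^0.136 = 1.10791
Power-density ratio: P_B/P_A = (V_B/V_A)³ = (1.10791)³ = 1.35990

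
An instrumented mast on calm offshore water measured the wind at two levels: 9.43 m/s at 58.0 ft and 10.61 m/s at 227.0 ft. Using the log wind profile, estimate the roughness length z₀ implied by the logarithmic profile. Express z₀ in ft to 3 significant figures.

z₀ ≈ 0.00107 ft

Log law: V(z) ∝ ln(z/z₀). With r = V₁/V₂ = 9.43/10.61 = 0.88878,
r · ln(z₂/z₀) = ln(z₁/z₀) ⇒ ln z₀ = (ln z₁ − r·ln z₂)/(1 − r)
ln z₀ = (4.06044 − 0.88878×5.42495) / 0.11122 = -6.8440
z₀ = exp(-6.8440) = 0.001066 ft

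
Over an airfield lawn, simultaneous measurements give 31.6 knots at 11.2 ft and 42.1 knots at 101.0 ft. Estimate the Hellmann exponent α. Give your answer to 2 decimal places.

α ≈ 0.13

Power law: V₂/V₁ = (z₂/z₁)^α ⇒ α = ln(V₂/V₁) / ln(z₂/z₁)
α = ln(42.1/31.6) / ln(101.0/11.2) = ln(1.3323) / ln(9.0179)
  = 0.28689 / 2.19921 = 0.13045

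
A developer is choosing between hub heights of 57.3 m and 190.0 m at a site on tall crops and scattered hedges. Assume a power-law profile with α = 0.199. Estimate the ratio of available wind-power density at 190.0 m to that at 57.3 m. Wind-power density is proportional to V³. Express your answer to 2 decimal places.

2.05

Speed ratio: V_B/V_A = (z_B/z_A)^α = (190.0/57.3)^0.199 = (3.3159)^0.199 = 1.26940
Power-density ratio: P_B/P_A = (V_B/V_A)³ = (1.26940)³ = 2.04549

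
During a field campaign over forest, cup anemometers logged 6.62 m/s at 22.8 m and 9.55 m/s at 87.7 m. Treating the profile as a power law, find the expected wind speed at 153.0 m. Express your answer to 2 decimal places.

11.11 m/s

First find α: α = ln(V₂/V₁)/ln(z₂/z₁) = ln(9.55/6.62)/ln(87.7/22.8) = 0.36645/1.34716 = 0.2720
Extrapolate from 87.7 m to 153.0 m: V₃ = 9.55 × (153.0/87.7)^0.2720 = 9.55 × 1.1634 = 11.1108 m/s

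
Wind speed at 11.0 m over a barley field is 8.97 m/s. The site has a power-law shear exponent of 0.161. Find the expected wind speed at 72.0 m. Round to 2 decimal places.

Power-law profile: V₂ = V₁ · (z₂/z₁)^α
V₂ = 8.97 × (72.0/11.0)^0.161 = 8.97 × (6.5455)^0.161
    = 8.97 × 1.3532 = 12.1383 m/s

12.14 m/s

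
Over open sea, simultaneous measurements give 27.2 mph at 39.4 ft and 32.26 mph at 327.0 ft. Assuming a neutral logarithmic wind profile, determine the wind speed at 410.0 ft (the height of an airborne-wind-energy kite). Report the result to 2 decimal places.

Log law: V ∝ ln(z/z₀). From the pair, with r = V₁/V₂ = 0.84315,
ln z₀ = (ln z₁ − r·ln z₂)/(1 − r) = (3.6738 − 0.84315×5.7900)/0.15685 = -7.7018 → z₀ = 0.0004520 ft
V₃ = V₁ · ln(z₃/z₀)/ln(z₁/z₀) = 27.2 × 13.7180/11.3756 = 32.8009 mph

32.80 mph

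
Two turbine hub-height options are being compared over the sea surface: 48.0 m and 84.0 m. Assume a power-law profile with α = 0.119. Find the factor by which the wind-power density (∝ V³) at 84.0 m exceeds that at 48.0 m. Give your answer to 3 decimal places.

Speed ratio: V_B/V_A = (z_B/z_A)^α = (84.0/48.0)^0.119 = (1.7500)^0.119 = 1.06886
Power-density ratio: P_B/P_A = (V_B/V_A)³ = (1.06886)³ = 1.22114

1.221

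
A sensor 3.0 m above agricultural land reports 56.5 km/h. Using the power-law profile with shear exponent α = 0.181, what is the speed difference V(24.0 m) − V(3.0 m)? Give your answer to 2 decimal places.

Power law: V₂ = V₁ · (z₂/z₁)^α = 56.5 × (8.0000)^0.181 = 82.3204 km/h
ΔV = 82.3204 − 56.5 = 25.8204 km/h

25.82 km/h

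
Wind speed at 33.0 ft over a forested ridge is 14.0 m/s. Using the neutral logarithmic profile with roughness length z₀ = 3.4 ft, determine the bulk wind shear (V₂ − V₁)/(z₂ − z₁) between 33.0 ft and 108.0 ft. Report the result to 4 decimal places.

Log law: V₂ = V₁ · ln(z₂/z₀)/ln(z₁/z₀) = 14.0 × 3.4584/2.2727 = 21.3034 m/s
ΔV/Δz = (21.3034 − 14.0)/(108.0 − 33.0) = 7.3034/75.0000 = 0.09738 m/s/ft

0.0974 m/s/ft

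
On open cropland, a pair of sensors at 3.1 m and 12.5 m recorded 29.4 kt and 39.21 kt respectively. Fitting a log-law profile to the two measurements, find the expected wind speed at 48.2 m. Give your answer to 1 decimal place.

Log law: V ∝ ln(z/z₀). From the pair, with r = V₁/V₂ = 0.74981,
ln z₀ = (ln z₁ − r·ln z₂)/(1 − r) = (1.1314 − 0.74981×2.5257)/0.25019 = -3.0473 → z₀ = 0.04749 m
V₃ = V₁ · ln(z₃/z₀)/ln(z₁/z₀) = 29.4 × 6.9227/4.1787 = 48.7055 kt

48.7 kt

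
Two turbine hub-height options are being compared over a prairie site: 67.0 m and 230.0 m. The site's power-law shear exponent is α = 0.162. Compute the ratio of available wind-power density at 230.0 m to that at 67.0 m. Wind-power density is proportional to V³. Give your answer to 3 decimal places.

1.821

Speed ratio: V_B/V_A = (z_B/z_A)^α = (230.0/67.0)^0.162 = (3.4328)^0.162 = 1.22117
Power-density ratio: P_B/P_A = (V_B/V_A)³ = (1.22117)³ = 1.82107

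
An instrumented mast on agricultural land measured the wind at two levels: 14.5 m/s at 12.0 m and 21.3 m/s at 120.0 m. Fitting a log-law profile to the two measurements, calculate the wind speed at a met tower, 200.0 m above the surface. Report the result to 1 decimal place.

Log law: V ∝ ln(z/z₀). From the pair, with r = V₁/V₂ = 0.68075,
ln z₀ = (ln z₁ − r·ln z₂)/(1 − r) = (2.4849 − 0.68075×4.7875)/0.31925 = -2.4250 → z₀ = 0.08848 m
V₃ = V₁ · ln(z₃/z₀)/ln(z₁/z₀) = 14.5 × 7.7233/4.9099 = 22.8086 m/s

22.8 m/s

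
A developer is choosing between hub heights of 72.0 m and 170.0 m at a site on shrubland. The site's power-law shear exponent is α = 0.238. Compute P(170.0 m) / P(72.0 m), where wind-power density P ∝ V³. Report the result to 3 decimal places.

1.847

Speed ratio: V_B/V_A = (z_B/z_A)^α = (170.0/72.0)^0.238 = (2.3611)^0.238 = 1.22688
Power-density ratio: P_B/P_A = (V_B/V_A)³ = (1.22688)³ = 1.84674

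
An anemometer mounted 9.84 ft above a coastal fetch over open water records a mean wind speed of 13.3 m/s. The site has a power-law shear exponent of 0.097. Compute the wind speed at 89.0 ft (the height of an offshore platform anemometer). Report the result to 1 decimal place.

16.5 m/s

Power-law profile: V₂ = V₁ · (z₂/z₁)^α
V₂ = 13.3 × (89.0/9.84)^0.097 = 13.3 × (9.0447)^0.097
    = 13.3 × 1.2381 = 16.4673 m/s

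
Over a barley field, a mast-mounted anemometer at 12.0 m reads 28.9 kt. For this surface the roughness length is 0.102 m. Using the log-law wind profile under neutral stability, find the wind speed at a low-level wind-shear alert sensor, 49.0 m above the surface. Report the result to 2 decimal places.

37.43 kt

Log law: V(z) ∝ ln(z/z₀), so V₂/V₁ = ln(z₂/z₀) / ln(z₁/z₀).
ln(49.0/0.102) = 6.1746, ln(12.0/0.102) = 4.7677
V₂ = 28.9 × 6.1746/4.7677 = 28.9 × 1.2951 = 37.4282 kt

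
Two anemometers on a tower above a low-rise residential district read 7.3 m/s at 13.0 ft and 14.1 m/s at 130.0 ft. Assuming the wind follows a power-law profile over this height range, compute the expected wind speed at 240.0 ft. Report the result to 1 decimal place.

16.8 m/s

First find α: α = ln(V₂/V₁)/ln(z₂/z₁) = ln(14.1/7.3)/ln(130.0/13.0) = 0.65830/2.30259 = 0.2859
Extrapolate from 130.0 ft to 240.0 ft: V₃ = 14.1 × (240.0/130.0)^0.2859 = 14.1 × 1.1916 = 16.8013 m/s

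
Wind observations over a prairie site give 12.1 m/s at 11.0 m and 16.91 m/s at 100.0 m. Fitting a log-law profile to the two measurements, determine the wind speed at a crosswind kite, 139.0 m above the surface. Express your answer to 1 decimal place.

Log law: V ∝ ln(z/z₀). From the pair, with r = V₁/V₂ = 0.71555,
ln z₀ = (ln z₁ − r·ln z₂)/(1 − r) = (2.3979 − 0.71555×4.6052)/0.28445 = -3.1547 → z₀ = 0.04265 m
V₃ = V₁ · ln(z₃/z₀)/ln(z₁/z₀) = 12.1 × 8.0892/5.5526 = 17.6276 m/s

17.6 m/s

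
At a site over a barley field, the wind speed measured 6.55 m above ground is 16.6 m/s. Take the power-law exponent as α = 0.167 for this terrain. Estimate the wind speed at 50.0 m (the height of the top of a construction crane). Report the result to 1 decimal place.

23.3 m/s

Power-law profile: V₂ = V₁ · (z₂/z₁)^α
V₂ = 16.6 × (50.0/6.55)^0.167 = 16.6 × (7.6336)^0.167
    = 16.6 × 1.4042 = 23.3090 m/s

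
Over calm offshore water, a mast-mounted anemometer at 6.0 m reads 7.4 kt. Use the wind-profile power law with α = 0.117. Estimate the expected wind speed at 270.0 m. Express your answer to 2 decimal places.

11.55 kt

Power-law profile: V₂ = V₁ · (z₂/z₁)^α
V₂ = 7.4 × (270.0/6.0)^0.117 = 7.4 × (45.0000)^0.117
    = 7.4 × 1.5611 = 11.5520 kt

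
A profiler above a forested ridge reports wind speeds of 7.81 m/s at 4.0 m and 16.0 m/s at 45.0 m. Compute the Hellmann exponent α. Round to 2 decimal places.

α ≈ 0.30

Power law: V₂/V₁ = (z₂/z₁)^α ⇒ α = ln(V₂/V₁) / ln(z₂/z₁)
α = ln(16.0/7.81) / ln(45.0/4.0) = ln(2.0487) / ln(11.2500)
  = 0.71718 / 2.42037 = 0.29631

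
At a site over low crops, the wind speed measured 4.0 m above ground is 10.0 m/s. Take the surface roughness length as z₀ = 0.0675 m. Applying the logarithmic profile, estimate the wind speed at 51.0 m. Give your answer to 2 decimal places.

16.24 m/s

Log law: V(z) ∝ ln(z/z₀), so V₂/V₁ = ln(z₂/z₀) / ln(z₁/z₀).
ln(51.0/0.0675) = 6.6275, ln(4.0/0.0675) = 4.0819
V₂ = 10.0 × 6.6275/4.0819 = 10.0 × 1.6236 = 16.2361 m/s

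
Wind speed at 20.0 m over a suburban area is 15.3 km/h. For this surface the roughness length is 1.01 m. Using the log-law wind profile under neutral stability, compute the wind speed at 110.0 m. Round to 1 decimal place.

24.0 km/h

Log law: V(z) ∝ ln(z/z₀), so V₂/V₁ = ln(z₂/z₀) / ln(z₁/z₀).
ln(110.0/1.01) = 4.6905, ln(20.0/1.01) = 2.9858
V₂ = 15.3 × 4.6905/2.9858 = 15.3 × 1.5710 = 24.0356 km/h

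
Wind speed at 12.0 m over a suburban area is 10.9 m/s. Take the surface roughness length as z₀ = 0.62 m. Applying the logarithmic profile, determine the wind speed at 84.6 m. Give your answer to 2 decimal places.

18.08 m/s

Log law: V(z) ∝ ln(z/z₀), so V₂/V₁ = ln(z₂/z₀) / ln(z₁/z₀).
ln(84.6/0.62) = 4.9160, ln(12.0/0.62) = 2.9629
V₂ = 10.9 × 4.9160/2.9629 = 10.9 × 1.6592 = 18.0848 m/s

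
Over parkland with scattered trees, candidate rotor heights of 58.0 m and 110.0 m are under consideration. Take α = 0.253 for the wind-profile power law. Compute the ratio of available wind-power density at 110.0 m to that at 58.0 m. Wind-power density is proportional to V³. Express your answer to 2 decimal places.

1.63

Speed ratio: V_B/V_A = (z_B/z_A)^α = (110.0/58.0)^0.253 = (1.8966)^0.253 = 1.17578
Power-density ratio: P_B/P_A = (V_B/V_A)³ = (1.17578)³ = 1.62546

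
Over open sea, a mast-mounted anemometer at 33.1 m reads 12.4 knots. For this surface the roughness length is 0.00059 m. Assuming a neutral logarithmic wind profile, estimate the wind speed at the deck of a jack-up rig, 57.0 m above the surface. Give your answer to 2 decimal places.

13.02 knots

Log law: V(z) ∝ ln(z/z₀), so V₂/V₁ = ln(z₂/z₀) / ln(z₁/z₀).
ln(57.0/0.00059) = 11.4784, ln(33.1/0.00059) = 10.9349
V₂ = 12.4 × 11.4784/10.9349 = 12.4 × 1.0497 = 13.0163 knots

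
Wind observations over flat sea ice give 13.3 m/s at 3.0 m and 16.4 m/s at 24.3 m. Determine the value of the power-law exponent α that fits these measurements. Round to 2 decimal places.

α ≈ 0.10

Power law: V₂/V₁ = (z₂/z₁)^α ⇒ α = ln(V₂/V₁) / ln(z₂/z₁)
α = ln(16.4/13.3) / ln(24.3/3.0) = ln(1.2331) / ln(8.1000)
  = 0.20952 / 2.09186 = 0.10016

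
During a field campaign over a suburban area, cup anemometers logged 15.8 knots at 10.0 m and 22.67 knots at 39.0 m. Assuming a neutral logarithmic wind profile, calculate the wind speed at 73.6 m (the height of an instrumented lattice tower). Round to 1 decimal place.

Log law: V ∝ ln(z/z₀). From the pair, with r = V₁/V₂ = 0.69696,
ln z₀ = (ln z₁ − r·ln z₂)/(1 − r) = (2.3026 − 0.69696×3.6636)/0.30304 = -0.8275 → z₀ = 0.4372 m
V₃ = V₁ · ln(z₃/z₀)/ln(z₁/z₀) = 15.8 × 5.1261/3.1300 = 25.8758 knots

25.9 knots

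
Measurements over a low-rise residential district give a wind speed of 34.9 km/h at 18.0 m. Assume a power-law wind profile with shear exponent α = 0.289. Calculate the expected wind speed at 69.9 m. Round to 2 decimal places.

51.65 km/h

Power-law profile: V₂ = V₁ · (z₂/z₁)^α
V₂ = 34.9 × (69.9/18.0)^0.289 = 34.9 × (3.8833)^0.289
    = 34.9 × 1.4801 = 51.6542 km/h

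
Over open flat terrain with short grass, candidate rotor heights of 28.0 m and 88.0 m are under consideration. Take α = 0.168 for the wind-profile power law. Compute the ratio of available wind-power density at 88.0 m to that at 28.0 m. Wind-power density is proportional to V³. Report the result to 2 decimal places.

Speed ratio: V_B/V_A = (z_B/z_A)^α = (88.0/28.0)^0.168 = (3.1429)^0.168 = 1.21213
Power-density ratio: P_B/P_A = (V_B/V_A)³ = (1.21213)³ = 1.78095

1.78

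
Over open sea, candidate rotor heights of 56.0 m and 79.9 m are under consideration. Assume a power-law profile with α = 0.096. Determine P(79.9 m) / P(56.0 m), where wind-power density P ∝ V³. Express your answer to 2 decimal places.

Speed ratio: V_B/V_A = (z_B/z_A)^α = (79.9/56.0)^0.096 = (1.4268)^0.096 = 1.03471
Power-density ratio: P_B/P_A = (V_B/V_A)³ = (1.03471)³ = 1.10778

1.11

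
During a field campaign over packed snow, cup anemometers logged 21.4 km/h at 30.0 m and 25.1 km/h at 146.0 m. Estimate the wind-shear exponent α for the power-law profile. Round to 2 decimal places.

α ≈ 0.10

Power law: V₂/V₁ = (z₂/z₁)^α ⇒ α = ln(V₂/V₁) / ln(z₂/z₁)
α = ln(25.1/21.4) / ln(146.0/30.0) = ln(1.1729) / ln(4.8667)
  = 0.15948 / 1.58241 = 0.10078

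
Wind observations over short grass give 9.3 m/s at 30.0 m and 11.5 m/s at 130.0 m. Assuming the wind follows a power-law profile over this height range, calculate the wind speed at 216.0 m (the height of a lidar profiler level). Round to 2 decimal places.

First find α: α = ln(V₂/V₁)/ln(z₂/z₁) = ln(11.5/9.3)/ln(130.0/30.0) = 0.21233/1.46634 = 0.1448
Extrapolate from 130.0 m to 216.0 m: V₃ = 11.5 × (216.0/130.0)^0.1448 = 11.5 × 1.0763 = 12.3774 m/s

12.38 m/s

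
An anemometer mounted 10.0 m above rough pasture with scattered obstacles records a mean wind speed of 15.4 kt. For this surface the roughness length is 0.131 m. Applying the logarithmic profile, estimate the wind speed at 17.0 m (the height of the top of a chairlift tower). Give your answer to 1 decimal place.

Log law: V(z) ∝ ln(z/z₀), so V₂/V₁ = ln(z₂/z₀) / ln(z₁/z₀).
ln(17.0/0.131) = 4.8658, ln(10.0/0.131) = 4.3351
V₂ = 15.4 × 4.8658/4.3351 = 15.4 × 1.1224 = 17.2850 kt

17.3 kt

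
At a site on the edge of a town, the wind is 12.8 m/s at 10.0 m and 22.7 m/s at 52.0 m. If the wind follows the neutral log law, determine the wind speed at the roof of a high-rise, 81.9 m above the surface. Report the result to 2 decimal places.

Log law: V ∝ ln(z/z₀). From the pair, with r = V₁/V₂ = 0.56388,
ln z₀ = (ln z₁ − r·ln z₂)/(1 − r) = (2.3026 − 0.56388×3.9512)/0.43612 = 0.1710 → z₀ = 1.186 m
V₃ = V₁ · ln(z₃/z₀)/ln(z₁/z₀) = 12.8 × 4.2345/2.1316 = 25.4277 m/s

25.43 m/s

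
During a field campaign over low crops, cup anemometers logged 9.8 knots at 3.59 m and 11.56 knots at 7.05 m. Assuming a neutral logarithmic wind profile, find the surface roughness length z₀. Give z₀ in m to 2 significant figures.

Log law: V(z) ∝ ln(z/z₀). With r = V₁/V₂ = 9.8/11.56 = 0.84775,
r · ln(z₂/z₀) = ln(z₁/z₀) ⇒ ln z₀ = (ln z₁ − r·ln z₂)/(1 − r)
ln z₀ = (1.27815 − 0.84775×1.95303) / 0.15225 = -2.4797
z₀ = exp(-2.4797) = 0.08377 m

z₀ ≈ 0.084 m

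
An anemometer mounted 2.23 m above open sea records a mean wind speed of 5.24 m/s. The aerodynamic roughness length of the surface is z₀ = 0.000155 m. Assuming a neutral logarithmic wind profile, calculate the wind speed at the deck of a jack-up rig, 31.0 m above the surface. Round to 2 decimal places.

Log law: V(z) ∝ ln(z/z₀), so V₂/V₁ = ln(z₂/z₀) / ln(z₁/z₀).
ln(31.0/0.000155) = 12.2061, ln(2.23/0.000155) = 9.5741
V₂ = 5.24 × 12.2061/9.5741 = 5.24 × 1.2749 = 6.6805 m/s

6.68 m/s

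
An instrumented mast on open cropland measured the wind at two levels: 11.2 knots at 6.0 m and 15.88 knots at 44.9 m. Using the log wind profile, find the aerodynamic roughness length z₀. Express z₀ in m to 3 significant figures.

z₀ ≈ 0.0486 m

Log law: V(z) ∝ ln(z/z₀). With r = V₁/V₂ = 11.2/15.88 = 0.70529,
r · ln(z₂/z₀) = ln(z₁/z₀) ⇒ ln z₀ = (ln z₁ − r·ln z₂)/(1 − r)
ln z₀ = (1.79176 − 0.70529×3.80444) / 0.29471 = -3.0249
z₀ = exp(-3.0249) = 0.04856 m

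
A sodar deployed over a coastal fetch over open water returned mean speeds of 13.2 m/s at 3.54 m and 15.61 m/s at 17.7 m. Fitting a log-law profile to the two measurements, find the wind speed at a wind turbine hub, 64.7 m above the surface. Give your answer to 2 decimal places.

17.55 m/s

Log law: V ∝ ln(z/z₀). From the pair, with r = V₁/V₂ = 0.84561,
ln z₀ = (ln z₁ − r·ln z₂)/(1 − r) = (1.2641 − 0.84561×2.8736)/0.15439 = -7.5511 → z₀ = 0.0005256 m
V₃ = V₁ · ln(z₃/z₀)/ln(z₁/z₀) = 13.2 × 11.7208/8.8152 = 17.5509 m/s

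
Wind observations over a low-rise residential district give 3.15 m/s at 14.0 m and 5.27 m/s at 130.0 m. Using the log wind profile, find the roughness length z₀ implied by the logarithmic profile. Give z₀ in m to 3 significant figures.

Log law: V(z) ∝ ln(z/z₀). With r = V₁/V₂ = 3.15/5.27 = 0.59772,
r · ln(z₂/z₀) = ln(z₁/z₀) ⇒ ln z₀ = (ln z₁ − r·ln z₂)/(1 − r)
ln z₀ = (2.63906 − 0.59772×4.86753) / 0.40228 = -0.6721
z₀ = exp(-0.6721) = 0.5106 m

z₀ ≈ 0.511 m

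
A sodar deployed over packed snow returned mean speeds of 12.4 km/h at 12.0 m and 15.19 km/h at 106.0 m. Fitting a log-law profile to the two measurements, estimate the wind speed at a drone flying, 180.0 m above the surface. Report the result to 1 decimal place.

15.9 km/h

Log law: V ∝ ln(z/z₀). From the pair, with r = V₁/V₂ = 0.81633,
ln z₀ = (ln z₁ − r·ln z₂)/(1 − r) = (2.4849 − 0.81633×4.6634)/0.18367 = -7.1975 → z₀ = 0.0007485 m
V₃ = V₁ · ln(z₃/z₀)/ln(z₁/z₀) = 12.4 × 12.3904/9.6824 = 15.8681 km/h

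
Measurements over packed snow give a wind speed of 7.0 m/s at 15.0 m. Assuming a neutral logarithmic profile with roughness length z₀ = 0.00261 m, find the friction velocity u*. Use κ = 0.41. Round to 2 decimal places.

Log law: V(z) = (u*/κ) · ln(z/z₀) ⇒ u* = κ · V / ln(z/z₀)
u* = 0.41 × 7.0 / ln(15.0/0.00261) = 0.41 × 7.0 / 8.6565
   = 2.8700 / 8.6565 = 0.3315 m/s

u* ≈ 0.33 m/s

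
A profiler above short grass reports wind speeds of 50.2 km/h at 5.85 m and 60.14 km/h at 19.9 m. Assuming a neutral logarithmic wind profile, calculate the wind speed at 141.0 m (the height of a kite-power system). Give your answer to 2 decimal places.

76.04 km/h

Log law: V ∝ ln(z/z₀). From the pair, with r = V₁/V₂ = 0.83472,
ln z₀ = (ln z₁ − r·ln z₂)/(1 − r) = (1.7664 − 0.83472×2.9907)/0.16528 = -4.4165 → z₀ = 0.01208 m
V₃ = V₁ · ln(z₃/z₀)/ln(z₁/z₀) = 50.2 × 9.3653/6.1830 = 76.0375 km/h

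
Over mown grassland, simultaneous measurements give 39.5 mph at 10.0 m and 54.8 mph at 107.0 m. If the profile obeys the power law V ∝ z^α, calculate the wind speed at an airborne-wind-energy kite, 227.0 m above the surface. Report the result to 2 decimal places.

60.80 mph

First find α: α = ln(V₂/V₁)/ln(z₂/z₁) = ln(54.8/39.5)/ln(107.0/10.0) = 0.32739/2.37024 = 0.1381
Extrapolate from 107.0 m to 227.0 m: V₃ = 54.8 × (227.0/107.0)^0.1381 = 54.8 × 1.1095 = 60.7992 mph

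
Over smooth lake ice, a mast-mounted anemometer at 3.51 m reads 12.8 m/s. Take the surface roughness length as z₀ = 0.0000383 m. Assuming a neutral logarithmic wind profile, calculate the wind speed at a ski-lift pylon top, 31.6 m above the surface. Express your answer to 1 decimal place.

Log law: V(z) ∝ ln(z/z₀), so V₂/V₁ = ln(z₂/z₀) / ln(z₁/z₀).
ln(31.6/0.0000383) = 13.6232, ln(3.51/0.0000383) = 11.4257
V₂ = 12.8 × 13.6232/11.4257 = 12.8 × 1.1923 = 15.2619 m/s

15.3 m/s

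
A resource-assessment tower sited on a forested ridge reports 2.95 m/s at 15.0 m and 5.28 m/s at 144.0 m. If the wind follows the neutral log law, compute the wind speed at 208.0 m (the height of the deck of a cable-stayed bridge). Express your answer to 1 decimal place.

Log law: V ∝ ln(z/z₀). From the pair, with r = V₁/V₂ = 0.55871,
ln z₀ = (ln z₁ − r·ln z₂)/(1 − r) = (2.7081 − 0.55871×4.9698)/0.44129 = -0.1556 → z₀ = 0.8559 m
V₃ = V₁ · ln(z₃/z₀)/ln(z₁/z₀) = 2.95 × 5.4931/2.8636 = 5.6588 m/s

5.7 m/s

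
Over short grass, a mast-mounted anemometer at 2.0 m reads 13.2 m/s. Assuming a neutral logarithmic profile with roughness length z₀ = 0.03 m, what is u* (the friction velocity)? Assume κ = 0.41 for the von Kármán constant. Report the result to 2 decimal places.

Log law: V(z) = (u*/κ) · ln(z/z₀) ⇒ u* = κ · V / ln(z/z₀)
u* = 0.41 × 13.2 / ln(2.0/0.03) = 0.41 × 13.2 / 4.1997
   = 5.4120 / 4.1997 = 1.2887 m/s

u* ≈ 1.29 m/s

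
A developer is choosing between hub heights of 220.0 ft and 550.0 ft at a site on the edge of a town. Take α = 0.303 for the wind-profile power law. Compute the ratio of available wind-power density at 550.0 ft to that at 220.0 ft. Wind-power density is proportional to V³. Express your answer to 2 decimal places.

Speed ratio: V_B/V_A = (z_B/z_A)^α = (550.0/220.0)^0.303 = (2.5000)^0.303 = 1.32001
Power-density ratio: P_B/P_A = (V_B/V_A)³ = (1.32001)³ = 2.30000

2.30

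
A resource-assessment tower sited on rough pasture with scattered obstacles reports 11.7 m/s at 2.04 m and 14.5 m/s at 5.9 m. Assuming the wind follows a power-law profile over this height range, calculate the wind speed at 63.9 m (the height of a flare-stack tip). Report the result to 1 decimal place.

23.5 m/s

First find α: α = ln(V₂/V₁)/ln(z₂/z₁) = ln(14.5/11.7)/ln(5.9/2.04) = 0.21456/1.06200 = 0.2020
Extrapolate from 5.9 m to 63.9 m: V₃ = 14.5 × (63.9/5.9)^0.2020 = 14.5 × 1.6182 = 23.4640 m/s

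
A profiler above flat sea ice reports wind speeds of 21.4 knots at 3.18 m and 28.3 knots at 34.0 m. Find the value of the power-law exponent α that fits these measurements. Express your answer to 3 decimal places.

α ≈ 0.118

Power law: V₂/V₁ = (z₂/z₁)^α ⇒ α = ln(V₂/V₁) / ln(z₂/z₁)
α = ln(28.3/21.4) / ln(34.0/3.18) = ln(1.3224) / ln(10.6918)
  = 0.27947 / 2.36948 = 0.11795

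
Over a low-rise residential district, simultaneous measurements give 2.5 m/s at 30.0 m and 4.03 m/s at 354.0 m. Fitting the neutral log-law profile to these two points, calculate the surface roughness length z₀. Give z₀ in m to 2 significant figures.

z₀ ≈ 0.53 m

Log law: V(z) ∝ ln(z/z₀). With r = V₁/V₂ = 2.5/4.03 = 0.62035,
r · ln(z₂/z₀) = ln(z₁/z₀) ⇒ ln z₀ = (ln z₁ − r·ln z₂)/(1 − r)
ln z₀ = (3.40120 − 0.62035×5.86930) / 0.37965 = -0.6316
z₀ = exp(-0.6316) = 0.5317 m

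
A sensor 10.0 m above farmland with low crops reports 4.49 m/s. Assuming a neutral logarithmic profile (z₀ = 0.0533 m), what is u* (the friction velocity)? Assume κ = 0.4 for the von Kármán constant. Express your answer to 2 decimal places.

Log law: V(z) = (u*/κ) · ln(z/z₀) ⇒ u* = κ · V / ln(z/z₀)
u* = 0.4 × 4.49 / ln(10.0/0.0533) = 0.4 × 4.49 / 5.2344
   = 1.7960 / 5.2344 = 0.3431 m/s

u* ≈ 0.34 m/s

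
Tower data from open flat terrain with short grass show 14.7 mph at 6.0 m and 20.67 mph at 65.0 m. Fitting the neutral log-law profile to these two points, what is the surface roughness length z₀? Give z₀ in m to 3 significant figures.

Log law: V(z) ∝ ln(z/z₀). With r = V₁/V₂ = 14.7/20.67 = 0.71118,
r · ln(z₂/z₀) = ln(z₁/z₀) ⇒ ln z₀ = (ln z₁ − r·ln z₂)/(1 − r)
ln z₀ = (1.79176 − 0.71118×4.17439) / 0.28882 = -4.0750
z₀ = exp(-4.0750) = 0.01699 m

z₀ ≈ 0.0170 m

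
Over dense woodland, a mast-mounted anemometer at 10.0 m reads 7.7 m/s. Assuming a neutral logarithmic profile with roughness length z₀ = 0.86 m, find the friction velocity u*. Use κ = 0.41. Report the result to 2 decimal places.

u* ≈ 1.29 m/s

Log law: V(z) = (u*/κ) · ln(z/z₀) ⇒ u* = κ · V / ln(z/z₀)
u* = 0.41 × 7.7 / ln(10.0/0.86) = 0.41 × 7.7 / 2.4534
   = 3.1570 / 2.4534 = 1.2868 m/s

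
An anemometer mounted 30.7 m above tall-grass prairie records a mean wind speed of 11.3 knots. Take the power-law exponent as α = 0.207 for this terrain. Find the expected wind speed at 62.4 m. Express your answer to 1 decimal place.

13.1 knots

Power-law profile: V₂ = V₁ · (z₂/z₁)^α
V₂ = 11.3 × (62.4/30.7)^0.207 = 11.3 × (2.0326)^0.207
    = 11.3 × 1.1582 = 13.0871 knots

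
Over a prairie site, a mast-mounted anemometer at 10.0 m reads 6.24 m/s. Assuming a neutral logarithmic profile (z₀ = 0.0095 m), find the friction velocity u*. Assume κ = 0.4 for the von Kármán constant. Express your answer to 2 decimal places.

u* ≈ 0.36 m/s

Log law: V(z) = (u*/κ) · ln(z/z₀) ⇒ u* = κ · V / ln(z/z₀)
u* = 0.4 × 6.24 / ln(10.0/0.0095) = 0.4 × 6.24 / 6.9590
   = 2.4960 / 6.9590 = 0.3587 m/s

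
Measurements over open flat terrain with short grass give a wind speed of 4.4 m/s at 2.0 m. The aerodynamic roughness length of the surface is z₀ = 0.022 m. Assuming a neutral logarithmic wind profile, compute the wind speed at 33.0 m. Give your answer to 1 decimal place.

7.1 m/s

Log law: V(z) ∝ ln(z/z₀), so V₂/V₁ = ln(z₂/z₀) / ln(z₁/z₀).
ln(33.0/0.022) = 7.3132, ln(2.0/0.022) = 4.5099
V₂ = 4.4 × 7.3132/4.5099 = 4.4 × 1.6216 = 7.1351 m/s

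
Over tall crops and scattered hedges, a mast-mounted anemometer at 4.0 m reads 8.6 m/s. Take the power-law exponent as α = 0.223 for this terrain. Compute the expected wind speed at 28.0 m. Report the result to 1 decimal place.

Power-law profile: V₂ = V₁ · (z₂/z₁)^α
V₂ = 8.6 × (28.0/4.0)^0.223 = 8.6 × (7.0000)^0.223
    = 8.6 × 1.5433 = 13.2726 m/s

13.3 m/s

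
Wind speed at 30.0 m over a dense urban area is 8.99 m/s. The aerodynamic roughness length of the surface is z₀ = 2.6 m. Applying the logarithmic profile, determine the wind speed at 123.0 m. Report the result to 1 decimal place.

Log law: V(z) ∝ ln(z/z₀), so V₂/V₁ = ln(z₂/z₀) / ln(z₁/z₀).
ln(123.0/2.6) = 3.8567, ln(30.0/2.6) = 2.4457
V₂ = 8.99 × 3.8567/2.4457 = 8.99 × 1.5769 = 14.1766 m/s

14.2 m/s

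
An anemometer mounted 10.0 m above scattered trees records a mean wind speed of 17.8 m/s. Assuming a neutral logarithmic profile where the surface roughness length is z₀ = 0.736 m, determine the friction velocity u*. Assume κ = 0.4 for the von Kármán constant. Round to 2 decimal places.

Log law: V(z) = (u*/κ) · ln(z/z₀) ⇒ u* = κ · V / ln(z/z₀)
u* = 0.4 × 17.8 / ln(10.0/0.736) = 0.4 × 17.8 / 2.6091
   = 7.1200 / 2.6091 = 2.7289 m/s

u* ≈ 2.73 m/s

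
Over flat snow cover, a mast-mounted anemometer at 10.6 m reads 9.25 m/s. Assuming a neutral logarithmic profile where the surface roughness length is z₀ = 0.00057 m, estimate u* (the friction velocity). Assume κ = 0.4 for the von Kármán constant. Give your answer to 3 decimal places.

u* ≈ 0.376 m/s

Log law: V(z) = (u*/κ) · ln(z/z₀) ⇒ u* = κ · V / ln(z/z₀)
u* = 0.4 × 9.25 / ln(10.6/0.00057) = 0.4 × 9.25 / 9.8307
   = 3.7000 / 9.8307 = 0.3764 m/s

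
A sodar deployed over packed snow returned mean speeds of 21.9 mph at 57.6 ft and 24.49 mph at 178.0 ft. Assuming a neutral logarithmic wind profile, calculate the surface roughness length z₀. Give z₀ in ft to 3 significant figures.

Log law: V(z) ∝ ln(z/z₀). With r = V₁/V₂ = 21.9/24.49 = 0.89424,
r · ln(z₂/z₀) = ln(z₁/z₀) ⇒ ln z₀ = (ln z₁ − r·ln z₂)/(1 − r)
ln z₀ = (4.05352 − 0.89424×5.18178) / 0.10576 = -5.4866
z₀ = exp(-5.4866) = 0.004142 ft

z₀ ≈ 0.00414 ft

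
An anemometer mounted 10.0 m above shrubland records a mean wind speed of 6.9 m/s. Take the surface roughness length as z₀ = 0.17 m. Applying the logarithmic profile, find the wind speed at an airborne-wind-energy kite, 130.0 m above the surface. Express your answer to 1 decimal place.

Log law: V(z) ∝ ln(z/z₀), so V₂/V₁ = ln(z₂/z₀) / ln(z₁/z₀).
ln(130.0/0.17) = 6.6395, ln(10.0/0.17) = 4.0745
V₂ = 6.9 × 6.6395/4.0745 = 6.9 × 1.6295 = 11.2436 m/s

11.2 m/s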